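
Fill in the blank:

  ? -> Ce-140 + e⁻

La-140

Conserve mass number: A = 140 + 0, so A = 140.
Conserve atomic number: Z = 58 − 1, so Z = 57.
Z = 57 is lanthanum, so the species is La-140.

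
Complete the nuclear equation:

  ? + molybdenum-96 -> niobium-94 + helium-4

deuteron

Conserve mass number: A + 96 = 94 + 4, so A = 2.
Conserve atomic number: Z + 42 = 41 + 2, so Z = 1.
A = 2 and Z = 1 is hydrogen-2 — a deuteron.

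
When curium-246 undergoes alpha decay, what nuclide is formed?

Alpha decay: mass number changes by -4, atomic number by -2.
A: 246 − 4 = 242; Z: 96 − 2 = 94.
Z = 94 is plutonium, so the daughter is plutonium-242.

Pu-242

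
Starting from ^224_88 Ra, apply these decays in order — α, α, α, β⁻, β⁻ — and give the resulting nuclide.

Po-212

Start: (A, Z) = (224, 88).
After α: (220, 86).
After α: (216, 84).
After α: (212, 82).
After β⁻: (212, 83).
After β⁻: (212, 84).
Z = 84 is polonium.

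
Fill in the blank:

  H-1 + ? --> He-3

deuteron

Conserve mass number: 1 + A = 3, so A = 2.
Conserve atomic number: 1 + Z = 2, so Z = 1.
A = 2 and Z = 1 is H-2 — a deuteron.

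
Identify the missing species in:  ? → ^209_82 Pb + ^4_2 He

Po-213

Conserve mass number: A = 209 + 4, so A = 213.
Conserve atomic number: Z = 82 + 2, so Z = 84.
Z = 84 is polonium, so the species is ^213_84 Po.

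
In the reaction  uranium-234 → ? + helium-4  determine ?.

Conserve mass number: 234 = A + 4, so A = 230.
Conserve atomic number: 92 = Z + 2, so Z = 90.
Z = 90 is thorium, so the species is thorium-230.

Th-230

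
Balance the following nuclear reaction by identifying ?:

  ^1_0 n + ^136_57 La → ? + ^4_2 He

Conserve mass number: 1 + 136 = A + 4, so A = 133.
Conserve atomic number: 0 + 57 = Z + 2, so Z = 55.
Z = 55 is caesium, so the species is ^133_55 Cs.

Cs-133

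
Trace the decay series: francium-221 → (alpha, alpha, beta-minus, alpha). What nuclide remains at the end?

Pb-209

Start: (A, Z) = (221, 87).
After α: (217, 85).
After α: (213, 83).
After β⁻: (213, 84).
After α: (209, 82).
Z = 82 is lead.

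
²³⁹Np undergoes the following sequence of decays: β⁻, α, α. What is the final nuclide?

Start: (A, Z) = (239, 93).
After β⁻: (239, 94).
After α: (235, 92).
After α: (231, 90).
Z = 90 is thorium.

Th-231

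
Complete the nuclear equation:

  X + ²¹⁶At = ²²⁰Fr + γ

alpha particle

Conserve mass number: A + 216 = 220 + 0, so A = 4.
Conserve atomic number: Z + 85 = 87 + 0, so Z = 2.
A = 4 and Z = 2 is ⁴He — an alpha particle.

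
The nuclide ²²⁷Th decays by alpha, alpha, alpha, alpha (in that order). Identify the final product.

Pb-211

Start: (A, Z) = (227, 90).
After α: (223, 88).
After α: (219, 86).
After α: (215, 84).
After α: (211, 82).
Z = 82 is lead.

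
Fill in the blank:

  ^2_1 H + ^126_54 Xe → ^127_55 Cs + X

Conserve mass number: 2 + 126 = 127 + A, so A = 1.
Conserve atomic number: 1 + 54 = 55 + Z, so Z = 0.
A = 1 and Z = 0 is ^1_0 n — a neutron.

neutron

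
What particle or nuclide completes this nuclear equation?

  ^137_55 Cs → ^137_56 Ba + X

beta-minus particle

Conserve mass number: 137 = 137 + A, so A = 0.
Conserve atomic number: 55 = 56 + Z, so Z = -1.
A = 0 and Z = -1 is ^0_-1 e — a beta-minus particle.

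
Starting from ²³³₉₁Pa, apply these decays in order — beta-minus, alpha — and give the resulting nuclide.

Th-229

Start: (A, Z) = (233, 91).
After β⁻: (233, 92).
After α: (229, 90).
Z = 90 is thorium.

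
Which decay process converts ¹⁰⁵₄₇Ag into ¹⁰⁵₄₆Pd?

ΔA = 105 − 105 = 0; ΔZ = 46 − 47 = -1.
A is unchanged and Z drops by 1 — a proton has become a neutron (β⁺ emission or electron capture).

beta-plus decay or electron capture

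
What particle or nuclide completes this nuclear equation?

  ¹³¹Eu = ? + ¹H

Conserve mass number: 131 = A + 1, so A = 130.
Conserve atomic number: 63 = Z + 1, so Z = 62.
Z = 62 is samarium, so the species is ¹³⁰Sm.

Sm-130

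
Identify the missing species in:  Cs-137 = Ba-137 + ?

beta-minus particle

Conserve mass number: 137 = 137 + A, so A = 0.
Conserve atomic number: 55 = 56 + Z, so Z = -1.
A = 0 and Z = -1 is e⁻ — a beta-minus particle.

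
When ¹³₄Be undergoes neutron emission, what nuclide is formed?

Neutron emission: mass number changes by -1, atomic number by +0.
A: 13 − 1 = 12; Z: 4 = 4.
Z = 4 is beryllium, so the daughter is ¹²₄Be.

Be-12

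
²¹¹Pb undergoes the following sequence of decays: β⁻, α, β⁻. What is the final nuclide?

Pb-207

Start: (A, Z) = (211, 82).
After β⁻: (211, 83).
After α: (207, 81).
After β⁻: (207, 82).
Z = 82 is lead.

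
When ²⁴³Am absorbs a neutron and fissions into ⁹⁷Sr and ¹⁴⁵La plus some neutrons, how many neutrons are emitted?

2

Conserve mass number: 244 = 97 + 145 + k, so k = 244 − 242 = 2.
Check atomic number: 95 = 38 + 57 + 0 = 95. ✓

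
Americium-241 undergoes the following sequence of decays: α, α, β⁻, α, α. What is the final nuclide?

Start: (A, Z) = (241, 95).
After α: (237, 93).
After α: (233, 91).
After β⁻: (233, 92).
After α: (229, 90).
After α: (225, 88).
Z = 88 is radium.

Ra-225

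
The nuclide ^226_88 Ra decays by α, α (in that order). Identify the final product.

Start: (A, Z) = (226, 88).
After α: (222, 86).
After α: (218, 84).
Z = 84 is polonium.

Po-218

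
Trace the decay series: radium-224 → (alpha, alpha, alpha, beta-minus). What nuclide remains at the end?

Start: (A, Z) = (224, 88).
After α: (220, 86).
After α: (216, 84).
After α: (212, 82).
After β⁻: (212, 83).
Z = 83 is bismuth.

Bi-212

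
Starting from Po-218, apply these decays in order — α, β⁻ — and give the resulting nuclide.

Bi-214

Start: (A, Z) = (218, 84).
After α: (214, 82).
After β⁻: (214, 83).
Z = 83 is bismuth.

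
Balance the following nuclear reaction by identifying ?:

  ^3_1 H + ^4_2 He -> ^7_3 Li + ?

Conserve mass number: 3 + 4 = 7 + A, so A = 0.
Conserve atomic number: 1 + 2 = 3 + Z, so Z = 0.
A = 0 and Z = 0 is ^0_0 γ — a gamma ray.

gamma ray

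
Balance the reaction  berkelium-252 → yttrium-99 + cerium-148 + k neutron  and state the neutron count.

Conserve mass number: 252 = 99 + 148 + k, so k = 252 − 247 = 5.
Check atomic number: 97 = 39 + 58 + 0 = 97. ✓

5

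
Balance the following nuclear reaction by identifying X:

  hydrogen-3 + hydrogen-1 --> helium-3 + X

Conserve mass number: 3 + 1 = 3 + A, so A = 1.
Conserve atomic number: 1 + 1 = 2 + Z, so Z = 0.
A = 1 and Z = 0 is neutron — a neutron.

neutron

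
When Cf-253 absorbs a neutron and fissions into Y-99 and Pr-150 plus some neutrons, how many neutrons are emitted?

Conserve mass number: 254 = 99 + 150 + k, so k = 254 − 249 = 5.
Check atomic number: 98 = 39 + 59 + 0 = 98. ✓

5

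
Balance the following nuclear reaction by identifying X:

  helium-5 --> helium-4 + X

Conserve mass number: 5 = 4 + A, so A = 1.
Conserve atomic number: 2 = 2 + Z, so Z = 0.
A = 1 and Z = 0 is neutron — a neutron.

neutron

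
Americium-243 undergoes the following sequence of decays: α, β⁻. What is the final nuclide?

Start: (A, Z) = (243, 95).
After α: (239, 93).
After β⁻: (239, 94).
Z = 94 is plutonium.

Pu-239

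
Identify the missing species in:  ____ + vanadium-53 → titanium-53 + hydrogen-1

neutron

Conserve mass number: A + 53 = 53 + 1, so A = 1.
Conserve atomic number: Z + 23 = 22 + 1, so Z = 0.
A = 1 and Z = 0 is neutron — a neutron.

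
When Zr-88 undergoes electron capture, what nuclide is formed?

Y-88

Electron capture: mass number changes by +0, atomic number by -1.
A: 88 = 88; Z: 40 − 1 = 39.
Z = 39 is yttrium, so the daughter is Y-88.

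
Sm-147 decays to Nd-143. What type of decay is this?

ΔA = 143 − 147 = -4; ΔZ = 60 − 62 = -2.
A drops by 4 and Z drops by 2 — the signature of alpha emission.

alpha decay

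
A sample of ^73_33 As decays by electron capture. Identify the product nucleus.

Electron capture: mass number changes by +0, atomic number by -1.
A: 73 = 73; Z: 33 − 1 = 32.
Z = 32 is germanium, so the daughter is ^73_32 Ge.

Ge-73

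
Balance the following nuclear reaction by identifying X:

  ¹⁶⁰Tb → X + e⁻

Dy-160

Conserve mass number: 160 = A + 0, so A = 160.
Conserve atomic number: 65 = Z − 1, so Z = 66.
Z = 66 is dysprosium, so the species is ¹⁶⁰Dy.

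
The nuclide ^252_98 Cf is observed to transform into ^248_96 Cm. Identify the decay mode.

alpha decay

ΔA = 248 − 252 = -4; ΔZ = 96 − 98 = -2.
A drops by 4 and Z drops by 2 — the signature of alpha emission.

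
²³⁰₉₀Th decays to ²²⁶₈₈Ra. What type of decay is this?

alpha decay

ΔA = 226 − 230 = -4; ΔZ = 88 − 90 = -2.
A drops by 4 and Z drops by 2 — the signature of alpha emission.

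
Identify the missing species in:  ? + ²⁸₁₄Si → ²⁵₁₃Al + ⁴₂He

Conserve mass number: A + 28 = 25 + 4, so A = 1.
Conserve atomic number: Z + 14 = 13 + 2, so Z = 1.
A = 1 and Z = 1 is ¹₁H — a proton.

proton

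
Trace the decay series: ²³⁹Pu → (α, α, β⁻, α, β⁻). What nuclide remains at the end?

Th-227

Start: (A, Z) = (239, 94).
After α: (235, 92).
After α: (231, 90).
After β⁻: (231, 91).
After α: (227, 89).
After β⁻: (227, 90).
Z = 90 is thorium.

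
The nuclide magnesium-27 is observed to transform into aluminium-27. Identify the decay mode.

beta-minus decay

ΔA = 27 − 27 = 0; ΔZ = 13 − 12 = +1.
A is unchanged and Z rises by 1 — a neutron has become a proton (β⁻ decay).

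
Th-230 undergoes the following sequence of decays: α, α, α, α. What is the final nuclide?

Pb-214

Start: (A, Z) = (230, 90).
After α: (226, 88).
After α: (222, 86).
After α: (218, 84).
After α: (214, 82).
Z = 82 is lead.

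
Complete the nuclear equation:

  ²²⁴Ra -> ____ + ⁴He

Conserve mass number: 224 = A + 4, so A = 220.
Conserve atomic number: 88 = Z + 2, so Z = 86.
Z = 86 is radon, so the species is ²²⁰Rn.

Rn-220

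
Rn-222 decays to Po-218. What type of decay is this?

alpha decay

ΔA = 218 − 222 = -4; ΔZ = 84 − 86 = -2.
A drops by 4 and Z drops by 2 — the signature of alpha emission.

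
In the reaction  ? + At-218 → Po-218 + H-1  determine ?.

Conserve mass number: A + 218 = 218 + 1, so A = 1.
Conserve atomic number: Z + 85 = 84 + 1, so Z = 0.
A = 1 and Z = 0 is n — a neutron.

neutron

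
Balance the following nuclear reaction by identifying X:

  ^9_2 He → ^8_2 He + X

Conserve mass number: 9 = 8 + A, so A = 1.
Conserve atomic number: 2 = 2 + Z, so Z = 0.
A = 1 and Z = 0 is ^1_0 n — a neutron.

neutron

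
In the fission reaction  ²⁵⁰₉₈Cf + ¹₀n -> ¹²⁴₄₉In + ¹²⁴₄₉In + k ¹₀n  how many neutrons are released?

Conserve mass number: 251 = 124 + 124 + k, so k = 251 − 248 = 3.
Check atomic number: 98 = 49 + 49 + 0 = 98. ✓

3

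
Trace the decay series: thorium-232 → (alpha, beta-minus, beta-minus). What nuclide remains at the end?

Th-228

Start: (A, Z) = (232, 90).
After α: (228, 88).
After β⁻: (228, 89).
After β⁻: (228, 90).
Z = 90 is thorium.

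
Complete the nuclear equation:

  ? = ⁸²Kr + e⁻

Conserve mass number: A = 82 + 0, so A = 82.
Conserve atomic number: Z = 36 − 1, so Z = 35.
Z = 35 is bromine, so the species is ⁸²Br.

Br-82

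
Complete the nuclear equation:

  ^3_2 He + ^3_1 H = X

Li-6

Conserve mass number: 3 + 3 = A, so A = 6.
Conserve atomic number: 2 + 1 = Z, so Z = 3.
Z = 3 is lithium, so the species is ^6_3 Li.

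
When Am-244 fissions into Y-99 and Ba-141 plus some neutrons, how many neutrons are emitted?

Conserve mass number: 244 = 99 + 141 + k, so k = 244 − 240 = 4.
Check atomic number: 95 = 39 + 56 + 0 = 95. ✓

4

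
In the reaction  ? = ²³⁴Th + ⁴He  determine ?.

U-238

Conserve mass number: A = 234 + 4, so A = 238.
Conserve atomic number: Z = 90 + 2, so Z = 92.
Z = 92 is uranium, so the species is ²³⁸U.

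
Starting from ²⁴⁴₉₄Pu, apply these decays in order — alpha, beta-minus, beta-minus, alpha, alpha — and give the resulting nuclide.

Th-232

Start: (A, Z) = (244, 94).
After α: (240, 92).
After β⁻: (240, 93).
After β⁻: (240, 94).
After α: (236, 92).
After α: (232, 90).
Z = 90 is thorium.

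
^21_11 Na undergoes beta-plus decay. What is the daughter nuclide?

Beta-plus decay: mass number changes by +0, atomic number by -1.
A: 21 = 21; Z: 11 − 1 = 10.
Z = 10 is neon, so the daughter is ^21_10 Ne.

Ne-21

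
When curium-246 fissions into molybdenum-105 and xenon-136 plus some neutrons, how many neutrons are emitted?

Conserve mass number: 246 = 105 + 136 + k, so k = 246 − 241 = 5.
Check atomic number: 96 = 42 + 54 + 0 = 96. ✓

5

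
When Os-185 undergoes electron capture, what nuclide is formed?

Electron capture: mass number changes by +0, atomic number by -1.
A: 185 = 185; Z: 76 − 1 = 75.
Z = 75 is rhenium, so the daughter is Re-185.

Re-185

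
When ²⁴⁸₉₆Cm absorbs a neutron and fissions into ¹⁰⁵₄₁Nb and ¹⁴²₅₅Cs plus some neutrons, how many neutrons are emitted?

Conserve mass number: 249 = 105 + 142 + k, so k = 249 − 247 = 2.
Check atomic number: 96 = 41 + 55 + 0 = 96. ✓

2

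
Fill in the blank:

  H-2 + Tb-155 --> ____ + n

Conserve mass number: 2 + 155 = A + 1, so A = 156.
Conserve atomic number: 1 + 65 = Z + 0, so Z = 66.
Z = 66 is dysprosium, so the species is Dy-156.

Dy-156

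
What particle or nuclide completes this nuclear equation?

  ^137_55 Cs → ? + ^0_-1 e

Ba-137

Conserve mass number: 137 = A + 0, so A = 137.
Conserve atomic number: 55 = Z − 1, so Z = 56.
Z = 56 is barium, so the species is ^137_56 Ba.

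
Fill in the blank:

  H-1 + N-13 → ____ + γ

Conserve mass number: 1 + 13 = A + 0, so A = 14.
Conserve atomic number: 1 + 7 = Z + 0, so Z = 8.
Z = 8 is oxygen, so the species is O-14.

O-14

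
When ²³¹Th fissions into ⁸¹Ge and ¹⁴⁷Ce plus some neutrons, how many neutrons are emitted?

Conserve mass number: 231 = 81 + 147 + k, so k = 231 − 228 = 3.
Check atomic number: 90 = 32 + 58 + 0 = 90. ✓

3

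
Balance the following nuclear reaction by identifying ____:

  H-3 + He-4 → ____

Li-7

Conserve mass number: 3 + 4 = A, so A = 7.
Conserve atomic number: 1 + 2 = Z, so Z = 3.
Z = 3 is lithium, so the species is Li-7.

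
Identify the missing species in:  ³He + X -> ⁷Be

Conserve mass number: 3 + A = 7, so A = 4.
Conserve atomic number: 2 + Z = 4, so Z = 2.
A = 4 and Z = 2 is ⁴He — an alpha particle.

alpha particle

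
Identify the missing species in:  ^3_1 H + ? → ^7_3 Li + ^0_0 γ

Conserve mass number: 3 + A = 7 + 0, so A = 4.
Conserve atomic number: 1 + Z = 3 + 0, so Z = 2.
A = 4 and Z = 2 is ^4_2 He — an alpha particle.

alpha particle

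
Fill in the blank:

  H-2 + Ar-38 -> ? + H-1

Ar-39

Conserve mass number: 2 + 38 = A + 1, so A = 39.
Conserve atomic number: 1 + 18 = Z + 1, so Z = 18.
Z = 18 is argon, so the species is Ar-39.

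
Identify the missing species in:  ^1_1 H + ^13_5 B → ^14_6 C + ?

Conserve mass number: 1 + 13 = 14 + A, so A = 0.
Conserve atomic number: 1 + 5 = 6 + Z, so Z = 0.
A = 0 and Z = 0 is ^0_0 γ — a gamma ray.

gamma ray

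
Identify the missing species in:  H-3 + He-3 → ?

Li-6

Conserve mass number: 3 + 3 = A, so A = 6.
Conserve atomic number: 1 + 2 = Z, so Z = 3.
Z = 3 is lithium, so the species is Li-6.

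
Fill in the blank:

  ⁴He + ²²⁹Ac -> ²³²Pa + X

neutron

Conserve mass number: 4 + 229 = 232 + A, so A = 1.
Conserve atomic number: 2 + 89 = 91 + Z, so Z = 0.
A = 1 and Z = 0 is ¹n — a neutron.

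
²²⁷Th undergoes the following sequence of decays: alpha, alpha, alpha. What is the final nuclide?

Po-215

Start: (A, Z) = (227, 90).
After α: (223, 88).
After α: (219, 86).
After α: (215, 84).
Z = 84 is polonium.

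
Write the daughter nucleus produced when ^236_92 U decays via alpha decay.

Alpha decay: mass number changes by -4, atomic number by -2.
A: 236 − 4 = 232; Z: 92 − 2 = 90.
Z = 90 is thorium, so the daughter is ^232_90 Th.

Th-232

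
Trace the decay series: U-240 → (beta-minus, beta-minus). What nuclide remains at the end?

Pu-240

Start: (A, Z) = (240, 92).
After β⁻: (240, 93).
After β⁻: (240, 94).
Z = 94 is plutonium.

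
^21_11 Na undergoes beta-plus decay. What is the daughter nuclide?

Ne-21

Beta-plus decay: mass number changes by +0, atomic number by -1.
A: 21 = 21; Z: 11 − 1 = 10.
Z = 10 is neon, so the daughter is ^21_10 Ne.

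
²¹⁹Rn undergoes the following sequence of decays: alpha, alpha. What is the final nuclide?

Pb-211

Start: (A, Z) = (219, 86).
After α: (215, 84).
After α: (211, 82).
Z = 82 is lead.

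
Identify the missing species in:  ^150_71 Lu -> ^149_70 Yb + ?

proton

Conserve mass number: 150 = 149 + A, so A = 1.
Conserve atomic number: 71 = 70 + Z, so Z = 1.
A = 1 and Z = 1 is ^1_1 H — a proton.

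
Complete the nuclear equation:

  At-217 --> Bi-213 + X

alpha particle

Conserve mass number: 217 = 213 + A, so A = 4.
Conserve atomic number: 85 = 83 + Z, so Z = 2.
A = 4 and Z = 2 is He-4 — an alpha particle.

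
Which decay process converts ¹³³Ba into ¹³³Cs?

beta-plus decay or electron capture

ΔA = 133 − 133 = 0; ΔZ = 55 − 56 = -1.
A is unchanged and Z drops by 1 — a proton has become a neutron (β⁺ emission or electron capture).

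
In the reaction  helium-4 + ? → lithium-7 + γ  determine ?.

triton

Conserve mass number: 4 + A = 7 + 0, so A = 3.
Conserve atomic number: 2 + Z = 3 + 0, so Z = 1.
A = 3 and Z = 1 is hydrogen-3 — a triton.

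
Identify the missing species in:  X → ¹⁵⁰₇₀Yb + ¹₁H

Conserve mass number: A = 150 + 1, so A = 151.
Conserve atomic number: Z = 70 + 1, so Z = 71.
Z = 71 is lutetium, so the species is ¹⁵¹₇₁Lu.

Lu-151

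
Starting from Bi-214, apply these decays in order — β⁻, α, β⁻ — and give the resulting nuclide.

Start: (A, Z) = (214, 83).
After β⁻: (214, 84).
After α: (210, 82).
After β⁻: (210, 83).
Z = 83 is bismuth.

Bi-210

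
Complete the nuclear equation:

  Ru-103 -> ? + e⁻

Rh-103

Conserve mass number: 103 = A + 0, so A = 103.
Conserve atomic number: 44 = Z − 1, so Z = 45.
Z = 45 is rhodium, so the species is Rh-103.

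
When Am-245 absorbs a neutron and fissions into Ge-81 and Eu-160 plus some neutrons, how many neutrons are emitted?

Conserve mass number: 246 = 81 + 160 + k, so k = 246 − 241 = 5.
Check atomic number: 95 = 32 + 63 + 0 = 95. ✓

5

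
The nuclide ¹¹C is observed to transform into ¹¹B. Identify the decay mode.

beta-plus decay or electron capture

ΔA = 11 − 11 = 0; ΔZ = 5 − 6 = -1.
A is unchanged and Z drops by 1 — a proton has become a neutron (β⁺ emission or electron capture).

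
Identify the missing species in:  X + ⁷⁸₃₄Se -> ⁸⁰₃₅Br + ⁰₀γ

Conserve mass number: A + 78 = 80 + 0, so A = 2.
Conserve atomic number: Z + 34 = 35 + 0, so Z = 1.
A = 2 and Z = 1 is ²₁H — a deuteron.

deuteron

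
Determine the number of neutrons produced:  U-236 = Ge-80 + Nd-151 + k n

Conserve mass number: 236 = 80 + 151 + k, so k = 236 − 231 = 5.
Check atomic number: 92 = 32 + 60 + 0 = 92. ✓

5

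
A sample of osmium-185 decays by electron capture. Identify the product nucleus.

Re-185

Electron capture: mass number changes by +0, atomic number by -1.
A: 185 = 185; Z: 76 − 1 = 75.
Z = 75 is rhenium, so the daughter is rhenium-185.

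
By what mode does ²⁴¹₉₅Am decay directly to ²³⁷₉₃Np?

alpha decay

ΔA = 237 − 241 = -4; ΔZ = 93 − 95 = -2.
A drops by 4 and Z drops by 2 — the signature of alpha emission.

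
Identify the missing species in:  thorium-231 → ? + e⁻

Conserve mass number: 231 = A + 0, so A = 231.
Conserve atomic number: 90 = Z − 1, so Z = 91.
Z = 91 is protactinium, so the species is protactinium-231.

Pa-231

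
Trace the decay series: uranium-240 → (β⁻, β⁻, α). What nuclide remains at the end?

Start: (A, Z) = (240, 92).
After β⁻: (240, 93).
After β⁻: (240, 94).
After α: (236, 92).
Z = 92 is uranium.

U-236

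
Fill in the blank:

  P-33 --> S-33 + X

beta-minus particle

Conserve mass number: 33 = 33 + A, so A = 0.
Conserve atomic number: 15 = 16 + Z, so Z = -1.
A = 0 and Z = -1 is e⁻ — a beta-minus particle.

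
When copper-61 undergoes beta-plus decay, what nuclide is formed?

Ni-61

Beta-plus decay: mass number changes by +0, atomic number by -1.
A: 61 = 61; Z: 29 − 1 = 28.
Z = 28 is nickel, so the daughter is nickel-61.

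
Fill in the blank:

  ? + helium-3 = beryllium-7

alpha particle

Conserve mass number: A + 3 = 7, so A = 4.
Conserve atomic number: Z + 2 = 4, so Z = 2.
A = 4 and Z = 2 is helium-4 — an alpha particle.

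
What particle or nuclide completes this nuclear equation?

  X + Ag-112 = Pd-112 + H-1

Conserve mass number: A + 112 = 112 + 1, so A = 1.
Conserve atomic number: Z + 47 = 46 + 1, so Z = 0.
A = 1 and Z = 0 is n — a neutron.

neutron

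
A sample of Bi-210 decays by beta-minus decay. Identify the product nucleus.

Po-210

Beta-minus decay: mass number changes by +0, atomic number by +1.
A: 210 = 210; Z: 83 + 1 = 84.
Z = 84 is polonium, so the daughter is Po-210.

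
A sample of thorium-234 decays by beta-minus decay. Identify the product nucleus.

Beta-minus decay: mass number changes by +0, atomic number by +1.
A: 234 = 234; Z: 90 + 1 = 91.
Z = 91 is protactinium, so the daughter is protactinium-234.

Pa-234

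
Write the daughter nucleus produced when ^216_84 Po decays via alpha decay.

Pb-212

Alpha decay: mass number changes by -4, atomic number by -2.
A: 216 − 4 = 212; Z: 84 − 2 = 82.
Z = 82 is lead, so the daughter is ^212_82 Pb.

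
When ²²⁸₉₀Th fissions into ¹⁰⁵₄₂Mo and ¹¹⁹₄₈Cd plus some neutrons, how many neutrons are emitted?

4

Conserve mass number: 228 = 105 + 119 + k, so k = 228 − 224 = 4.
Check atomic number: 90 = 42 + 48 + 0 = 90. ✓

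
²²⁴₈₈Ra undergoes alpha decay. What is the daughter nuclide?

Rn-220

Alpha decay: mass number changes by -4, atomic number by -2.
A: 224 − 4 = 220; Z: 88 − 2 = 86.
Z = 86 is radon, so the daughter is ²²⁰₈₆Rn.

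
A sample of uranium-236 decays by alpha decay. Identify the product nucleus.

Alpha decay: mass number changes by -4, atomic number by -2.
A: 236 − 4 = 232; Z: 92 − 2 = 90.
Z = 90 is thorium, so the daughter is thorium-232.

Th-232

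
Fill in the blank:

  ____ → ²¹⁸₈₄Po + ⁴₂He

Conserve mass number: A = 218 + 4, so A = 222.
Conserve atomic number: Z = 84 + 2, so Z = 86.
Z = 86 is radon, so the species is ²²²₈₆Rn.

Rn-222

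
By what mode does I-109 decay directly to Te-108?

ΔA = 108 − 109 = -1; ΔZ = 52 − 53 = -1.
A drops by 1 and Z drops by 1 — a proton was emitted.

proton emission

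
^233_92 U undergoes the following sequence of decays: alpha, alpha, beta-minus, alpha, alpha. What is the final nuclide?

Start: (A, Z) = (233, 92).
After α: (229, 90).
After α: (225, 88).
After β⁻: (225, 89).
After α: (221, 87).
After α: (217, 85).
Z = 85 is astatine.

At-217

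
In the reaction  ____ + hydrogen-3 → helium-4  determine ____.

Conserve mass number: A + 3 = 4, so A = 1.
Conserve atomic number: Z + 1 = 2, so Z = 1.
A = 1 and Z = 1 is hydrogen-1 — a proton.

proton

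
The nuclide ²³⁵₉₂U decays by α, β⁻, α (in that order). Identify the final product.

Ac-227

Start: (A, Z) = (235, 92).
After α: (231, 90).
After β⁻: (231, 91).
After α: (227, 89).
Z = 89 is actinium.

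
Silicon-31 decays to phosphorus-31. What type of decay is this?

ΔA = 31 − 31 = 0; ΔZ = 15 − 14 = +1.
A is unchanged and Z rises by 1 — a neutron has become a proton (β⁻ decay).

beta-minus decay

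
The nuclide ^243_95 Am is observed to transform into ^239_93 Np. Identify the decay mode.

alpha decay

ΔA = 239 − 243 = -4; ΔZ = 93 − 95 = -2.
A drops by 4 and Z drops by 2 — the signature of alpha emission.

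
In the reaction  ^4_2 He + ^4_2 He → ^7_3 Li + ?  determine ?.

Conserve mass number: 4 + 4 = 7 + A, so A = 1.
Conserve atomic number: 2 + 2 = 3 + Z, so Z = 1.
A = 1 and Z = 1 is ^1_1 H — a proton.

proton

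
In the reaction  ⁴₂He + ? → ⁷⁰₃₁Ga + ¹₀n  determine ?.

Cu-67

Conserve mass number: 4 + A = 70 + 1, so A = 67.
Conserve atomic number: 2 + Z = 31 + 0, so Z = 29.
Z = 29 is copper, so the species is ⁶⁷₂₉Cu.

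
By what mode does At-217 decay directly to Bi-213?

alpha decay

ΔA = 213 − 217 = -4; ΔZ = 83 − 85 = -2.
A drops by 4 and Z drops by 2 — the signature of alpha emission.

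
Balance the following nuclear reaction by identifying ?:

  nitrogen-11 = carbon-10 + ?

Conserve mass number: 11 = 10 + A, so A = 1.
Conserve atomic number: 7 = 6 + Z, so Z = 1.
A = 1 and Z = 1 is hydrogen-1 — a proton.

proton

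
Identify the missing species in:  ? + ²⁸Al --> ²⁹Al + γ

neutron

Conserve mass number: A + 28 = 29 + 0, so A = 1.
Conserve atomic number: Z + 13 = 13 + 0, so Z = 0.
A = 1 and Z = 0 is ¹n — a neutron.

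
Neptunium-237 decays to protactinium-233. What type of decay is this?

alpha decay

ΔA = 233 − 237 = -4; ΔZ = 91 − 93 = -2.
A drops by 4 and Z drops by 2 — the signature of alpha emission.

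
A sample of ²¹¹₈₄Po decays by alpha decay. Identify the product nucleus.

Pb-207

Alpha decay: mass number changes by -4, atomic number by -2.
A: 211 − 4 = 207; Z: 84 − 2 = 82.
Z = 82 is lead, so the daughter is ²⁰⁷₈₂Pb.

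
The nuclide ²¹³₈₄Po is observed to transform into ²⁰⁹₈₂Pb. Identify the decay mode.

ΔA = 209 − 213 = -4; ΔZ = 82 − 84 = -2.
A drops by 4 and Z drops by 2 — the signature of alpha emission.

alpha decay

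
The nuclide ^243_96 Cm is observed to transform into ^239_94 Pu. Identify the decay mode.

ΔA = 239 − 243 = -4; ΔZ = 94 − 96 = -2.
A drops by 4 and Z drops by 2 — the signature of alpha emission.

alpha decay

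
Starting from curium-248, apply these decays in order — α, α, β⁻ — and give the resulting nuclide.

Np-240

Start: (A, Z) = (248, 96).
After α: (244, 94).
After α: (240, 92).
After β⁻: (240, 93).
Z = 93 is neptunium.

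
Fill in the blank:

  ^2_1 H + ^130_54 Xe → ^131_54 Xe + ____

Conserve mass number: 2 + 130 = 131 + A, so A = 1.
Conserve atomic number: 1 + 54 = 54 + Z, so Z = 1.
A = 1 and Z = 1 is ^1_1 H — a proton.

proton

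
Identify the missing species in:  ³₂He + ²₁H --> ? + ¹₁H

Conserve mass number: 3 + 2 = A + 1, so A = 4.
Conserve atomic number: 2 + 1 = Z + 1, so Z = 2.
A = 4 and Z = 2 is ⁴₂He — an alpha particle.

He-4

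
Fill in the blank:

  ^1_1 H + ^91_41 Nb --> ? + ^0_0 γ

Conserve mass number: 1 + 91 = A + 0, so A = 92.
Conserve atomic number: 1 + 41 = Z + 0, so Z = 42.
Z = 42 is molybdenum, so the species is ^92_42 Mo.

Mo-92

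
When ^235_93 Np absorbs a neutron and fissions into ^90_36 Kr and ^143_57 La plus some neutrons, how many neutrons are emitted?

Conserve mass number: 236 = 90 + 143 + k, so k = 236 − 233 = 3.
Check atomic number: 93 = 36 + 57 + 0 = 93. ✓

3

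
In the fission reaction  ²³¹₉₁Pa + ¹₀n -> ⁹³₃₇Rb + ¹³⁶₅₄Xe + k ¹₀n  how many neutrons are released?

3

Conserve mass number: 232 = 93 + 136 + k, so k = 232 − 229 = 3.
Check atomic number: 91 = 37 + 54 + 0 = 91. ✓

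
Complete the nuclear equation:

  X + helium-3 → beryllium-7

alpha particle

Conserve mass number: A + 3 = 7, so A = 4.
Conserve atomic number: Z + 2 = 4, so Z = 2.
A = 4 and Z = 2 is helium-4 — an alpha particle.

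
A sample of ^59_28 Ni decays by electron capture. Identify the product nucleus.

Electron capture: mass number changes by +0, atomic number by -1.
A: 59 = 59; Z: 28 − 1 = 27.
Z = 27 is cobalt, so the daughter is ^59_27 Co.

Co-59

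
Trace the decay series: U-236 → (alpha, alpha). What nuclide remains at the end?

Start: (A, Z) = (236, 92).
After α: (232, 90).
After α: (228, 88).
Z = 88 is radium.

Ra-228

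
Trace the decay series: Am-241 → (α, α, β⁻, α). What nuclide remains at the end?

Start: (A, Z) = (241, 95).
After α: (237, 93).
After α: (233, 91).
After β⁻: (233, 92).
After α: (229, 90).
Z = 90 is thorium.

Th-229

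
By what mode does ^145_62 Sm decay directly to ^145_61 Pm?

ΔA = 145 − 145 = 0; ΔZ = 61 − 62 = -1.
A is unchanged and Z drops by 1 — a proton has become a neutron (β⁺ emission or electron capture).

beta-plus decay or electron capture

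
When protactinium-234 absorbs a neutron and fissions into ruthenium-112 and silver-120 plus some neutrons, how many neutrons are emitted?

3

Conserve mass number: 235 = 112 + 120 + k, so k = 235 − 232 = 3.
Check atomic number: 91 = 44 + 47 + 0 = 91. ✓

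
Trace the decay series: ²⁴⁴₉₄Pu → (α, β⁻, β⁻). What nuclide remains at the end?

Start: (A, Z) = (244, 94).
After α: (240, 92).
After β⁻: (240, 93).
After β⁻: (240, 94).
Z = 94 is plutonium.

Pu-240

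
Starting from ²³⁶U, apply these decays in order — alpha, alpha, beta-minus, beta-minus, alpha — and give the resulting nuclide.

Ra-224

Start: (A, Z) = (236, 92).
After α: (232, 90).
After α: (228, 88).
After β⁻: (228, 89).
After β⁻: (228, 90).
After α: (224, 88).
Z = 88 is radium.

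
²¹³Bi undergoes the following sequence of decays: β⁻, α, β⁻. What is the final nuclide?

Bi-209

Start: (A, Z) = (213, 83).
After β⁻: (213, 84).
After α: (209, 82).
After β⁻: (209, 83).
Z = 83 is bismuth.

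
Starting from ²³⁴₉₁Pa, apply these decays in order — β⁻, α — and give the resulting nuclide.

Start: (A, Z) = (234, 91).
After β⁻: (234, 92).
After α: (230, 90).
Z = 90 is thorium.

Th-230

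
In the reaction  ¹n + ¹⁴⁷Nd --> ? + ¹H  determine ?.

Pr-147

Conserve mass number: 1 + 147 = A + 1, so A = 147.
Conserve atomic number: 0 + 60 = Z + 1, so Z = 59.
Z = 59 is praseodymium, so the species is ¹⁴⁷Pr.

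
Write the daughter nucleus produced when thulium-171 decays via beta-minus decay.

Yb-171

Beta-minus decay: mass number changes by +0, atomic number by +1.
A: 171 = 171; Z: 69 + 1 = 70.
Z = 70 is ytterbium, so the daughter is ytterbium-171.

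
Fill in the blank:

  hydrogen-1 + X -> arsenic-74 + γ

Ge-73

Conserve mass number: 1 + A = 74 + 0, so A = 73.
Conserve atomic number: 1 + Z = 33 + 0, so Z = 32.
Z = 32 is germanium, so the species is germanium-73.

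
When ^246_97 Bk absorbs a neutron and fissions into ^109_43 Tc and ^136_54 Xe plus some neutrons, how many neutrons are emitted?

Conserve mass number: 247 = 109 + 136 + k, so k = 247 − 245 = 2.
Check atomic number: 97 = 43 + 54 + 0 = 97. ✓

2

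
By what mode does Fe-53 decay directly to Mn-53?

ΔA = 53 − 53 = 0; ΔZ = 25 − 26 = -1.
A is unchanged and Z drops by 1 — a proton has become a neutron (β⁺ emission or electron capture).

beta-plus decay or electron capture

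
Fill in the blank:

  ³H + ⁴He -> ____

Conserve mass number: 3 + 4 = A, so A = 7.
Conserve atomic number: 1 + 2 = Z, so Z = 3.
Z = 3 is lithium, so the species is ⁷Li.

Li-7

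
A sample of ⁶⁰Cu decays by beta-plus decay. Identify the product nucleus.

Beta-plus decay: mass number changes by +0, atomic number by -1.
A: 60 = 60; Z: 29 − 1 = 28.
Z = 28 is nickel, so the daughter is ⁶⁰Ni.

Ni-60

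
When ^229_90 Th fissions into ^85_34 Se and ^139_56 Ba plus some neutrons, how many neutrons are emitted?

5

Conserve mass number: 229 = 85 + 139 + k, so k = 229 − 224 = 5.
Check atomic number: 90 = 34 + 56 + 0 = 90. ✓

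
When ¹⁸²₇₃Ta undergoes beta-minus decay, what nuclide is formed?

W-182

Beta-minus decay: mass number changes by +0, atomic number by +1.
A: 182 = 182; Z: 73 + 1 = 74.
Z = 74 is tungsten, so the daughter is ¹⁸²₇₄W.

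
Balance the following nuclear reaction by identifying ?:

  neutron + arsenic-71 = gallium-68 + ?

alpha particle

Conserve mass number: 1 + 71 = 68 + A, so A = 4.
Conserve atomic number: 0 + 33 = 31 + Z, so Z = 2.
A = 4 and Z = 2 is helium-4 — an alpha particle.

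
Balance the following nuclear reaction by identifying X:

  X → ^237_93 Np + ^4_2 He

Am-241

Conserve mass number: A = 237 + 4, so A = 241.
Conserve atomic number: Z = 93 + 2, so Z = 95.
Z = 95 is americium, so the species is ^241_95 Am.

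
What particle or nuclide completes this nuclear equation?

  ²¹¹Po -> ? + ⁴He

Pb-207

Conserve mass number: 211 = A + 4, so A = 207.
Conserve atomic number: 84 = Z + 2, so Z = 82.
Z = 82 is lead, so the species is ²⁰⁷Pb.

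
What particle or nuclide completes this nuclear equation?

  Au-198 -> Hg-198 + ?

beta-minus particle

Conserve mass number: 198 = 198 + A, so A = 0.
Conserve atomic number: 79 = 80 + Z, so Z = -1.
A = 0 and Z = -1 is e⁻ — a beta-minus particle.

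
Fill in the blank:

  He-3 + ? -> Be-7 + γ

alpha particle

Conserve mass number: 3 + A = 7 + 0, so A = 4.
Conserve atomic number: 2 + Z = 4 + 0, so Z = 2.
A = 4 and Z = 2 is He-4 — an alpha particle.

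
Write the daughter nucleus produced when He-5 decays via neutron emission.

Neutron emission: mass number changes by -1, atomic number by +0.
A: 5 − 1 = 4; Z: 2 = 2.
Z = 2 is helium, so the daughter is He-4.

He-4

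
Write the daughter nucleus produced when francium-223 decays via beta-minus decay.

Beta-minus decay: mass number changes by +0, atomic number by +1.
A: 223 = 223; Z: 87 + 1 = 88.
Z = 88 is radium, so the daughter is radium-223.

Ra-223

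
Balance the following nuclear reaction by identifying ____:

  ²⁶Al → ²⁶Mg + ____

Conserve mass number: 26 = 26 + A, so A = 0.
Conserve atomic number: 13 = 12 + Z, so Z = 1.
A = 0 and Z = 1 is e⁺ — a positron.

positron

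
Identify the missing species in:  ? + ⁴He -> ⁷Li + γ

Conserve mass number: A + 4 = 7 + 0, so A = 3.
Conserve atomic number: Z + 2 = 3 + 0, so Z = 1.
A = 3 and Z = 1 is ³H — a triton.

triton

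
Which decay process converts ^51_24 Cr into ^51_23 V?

beta-plus decay or electron capture

ΔA = 51 − 51 = 0; ΔZ = 23 − 24 = -1.
A is unchanged and Z drops by 1 — a proton has become a neutron (β⁺ emission or electron capture).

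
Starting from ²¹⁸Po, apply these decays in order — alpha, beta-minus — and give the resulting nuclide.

Start: (A, Z) = (218, 84).
After α: (214, 82).
After β⁻: (214, 83).
Z = 83 is bismuth.

Bi-214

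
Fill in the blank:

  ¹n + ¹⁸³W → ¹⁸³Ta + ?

proton

Conserve mass number: 1 + 183 = 183 + A, so A = 1.
Conserve atomic number: 0 + 74 = 73 + Z, so Z = 1.
A = 1 and Z = 1 is ¹H — a proton.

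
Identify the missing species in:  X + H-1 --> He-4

Conserve mass number: A + 1 = 4, so A = 3.
Conserve atomic number: Z + 1 = 2, so Z = 1.
A = 3 and Z = 1 is H-3 — a triton.

triton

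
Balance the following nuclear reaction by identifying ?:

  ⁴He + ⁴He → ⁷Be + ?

neutron

Conserve mass number: 4 + 4 = 7 + A, so A = 1.
Conserve atomic number: 2 + 2 = 4 + Z, so Z = 0.
A = 1 and Z = 0 is ¹n — a neutron.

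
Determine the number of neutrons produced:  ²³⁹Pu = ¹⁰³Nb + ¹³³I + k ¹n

Conserve mass number: 239 = 103 + 133 + k, so k = 239 − 236 = 3.
Check atomic number: 94 = 41 + 53 + 0 = 94. ✓

3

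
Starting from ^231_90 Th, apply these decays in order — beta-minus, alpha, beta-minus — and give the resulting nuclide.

Th-227

Start: (A, Z) = (231, 90).
After β⁻: (231, 91).
After α: (227, 89).
After β⁻: (227, 90).
Z = 90 is thorium.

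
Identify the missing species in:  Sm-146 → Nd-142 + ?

Conserve mass number: 146 = 142 + A, so A = 4.
Conserve atomic number: 62 = 60 + Z, so Z = 2.
A = 4 and Z = 2 is He-4 — an alpha particle.

alpha particle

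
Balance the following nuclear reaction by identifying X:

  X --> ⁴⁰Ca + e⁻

K-40

Conserve mass number: A = 40 + 0, so A = 40.
Conserve atomic number: Z = 20 − 1, so Z = 19.
Z = 19 is potassium, so the species is ⁴⁰K.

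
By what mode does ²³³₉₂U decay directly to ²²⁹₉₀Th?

ΔA = 229 − 233 = -4; ΔZ = 90 − 92 = -2.
A drops by 4 and Z drops by 2 — the signature of alpha emission.

alpha decay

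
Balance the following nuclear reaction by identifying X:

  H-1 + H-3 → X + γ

Conserve mass number: 1 + 3 = A + 0, so A = 4.
Conserve atomic number: 1 + 1 = Z + 0, so Z = 2.
A = 4 and Z = 2 is He-4 — an alpha particle.

He-4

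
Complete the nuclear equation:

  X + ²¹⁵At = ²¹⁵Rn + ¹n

Conserve mass number: A + 215 = 215 + 1, so A = 1.
Conserve atomic number: Z + 85 = 86 + 0, so Z = 1.
A = 1 and Z = 1 is ¹H — a proton.

proton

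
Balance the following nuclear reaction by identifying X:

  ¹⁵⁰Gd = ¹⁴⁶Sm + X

alpha particle

Conserve mass number: 150 = 146 + A, so A = 4.
Conserve atomic number: 64 = 62 + Z, so Z = 2.
A = 4 and Z = 2 is ⁴He — an alpha particle.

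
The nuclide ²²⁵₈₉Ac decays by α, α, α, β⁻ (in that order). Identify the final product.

Po-213

Start: (A, Z) = (225, 89).
After α: (221, 87).
After α: (217, 85).
After α: (213, 83).
After β⁻: (213, 84).
Z = 84 is polonium.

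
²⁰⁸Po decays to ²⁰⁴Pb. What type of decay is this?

ΔA = 204 − 208 = -4; ΔZ = 82 − 84 = -2.
A drops by 4 and Z drops by 2 — the signature of alpha emission.

alpha decay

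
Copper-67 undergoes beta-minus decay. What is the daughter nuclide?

Zn-67

Beta-minus decay: mass number changes by +0, atomic number by +1.
A: 67 = 67; Z: 29 + 1 = 30.
Z = 30 is zinc, so the daughter is zinc-67.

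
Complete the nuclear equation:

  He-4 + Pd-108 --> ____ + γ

Conserve mass number: 4 + 108 = A + 0, so A = 112.
Conserve atomic number: 2 + 46 = Z + 0, so Z = 48.
Z = 48 is cadmium, so the species is Cd-112.

Cd-112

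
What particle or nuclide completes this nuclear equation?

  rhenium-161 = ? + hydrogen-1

W-160

Conserve mass number: 161 = A + 1, so A = 160.
Conserve atomic number: 75 = Z + 1, so Z = 74.
Z = 74 is tungsten, so the species is tungsten-160.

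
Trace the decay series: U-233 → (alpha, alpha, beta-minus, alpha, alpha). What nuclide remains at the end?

At-217

Start: (A, Z) = (233, 92).
After α: (229, 90).
After α: (225, 88).
After β⁻: (225, 89).
After α: (221, 87).
After α: (217, 85).
Z = 85 is astatine.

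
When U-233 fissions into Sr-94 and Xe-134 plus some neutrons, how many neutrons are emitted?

5

Conserve mass number: 233 = 94 + 134 + k, so k = 233 − 228 = 5.
Check atomic number: 92 = 38 + 54 + 0 = 92. ✓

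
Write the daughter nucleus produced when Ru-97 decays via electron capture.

Electron capture: mass number changes by +0, atomic number by -1.
A: 97 = 97; Z: 44 − 1 = 43.
Z = 43 is technetium, so the daughter is Tc-97.

Tc-97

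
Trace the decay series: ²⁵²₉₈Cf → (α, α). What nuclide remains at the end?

Start: (A, Z) = (252, 98).
After α: (248, 96).
After α: (244, 94).
Z = 94 is plutonium.

Pu-244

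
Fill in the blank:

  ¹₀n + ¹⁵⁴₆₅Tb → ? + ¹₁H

Conserve mass number: 1 + 154 = A + 1, so A = 154.
Conserve atomic number: 0 + 65 = Z + 1, so Z = 64.
Z = 64 is gadolinium, so the species is ¹⁵⁴₆₄Gd.

Gd-154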